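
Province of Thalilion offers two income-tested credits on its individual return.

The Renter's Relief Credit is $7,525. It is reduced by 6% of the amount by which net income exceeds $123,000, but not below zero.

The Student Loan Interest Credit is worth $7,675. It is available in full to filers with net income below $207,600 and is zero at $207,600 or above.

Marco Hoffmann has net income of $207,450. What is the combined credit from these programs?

Renter's Relief Credit: 6% of the $84,450 excess over $123,000 is $5,067; credit = $7,525 − $5,067 = $2,458.
Student Loan Interest Credit: $207,450 is below the $207,600 cutoff, so the full $7,675 applies.
Total: $2,458 + $7,675 = $10,133.

$10,133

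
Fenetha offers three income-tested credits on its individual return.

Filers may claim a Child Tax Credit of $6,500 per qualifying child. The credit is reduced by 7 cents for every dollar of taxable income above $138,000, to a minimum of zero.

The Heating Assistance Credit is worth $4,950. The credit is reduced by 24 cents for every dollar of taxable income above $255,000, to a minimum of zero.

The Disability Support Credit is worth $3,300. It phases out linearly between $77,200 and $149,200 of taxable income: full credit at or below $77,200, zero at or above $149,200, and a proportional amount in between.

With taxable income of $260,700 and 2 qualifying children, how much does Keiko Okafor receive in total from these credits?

Child Tax Credit: base = 2 × $6,500 = $13,000. 7% of the $122,700 excess over $138,000 is $8,589; credit = $13,000 − $8,589 = $4,411.
Heating Assistance Credit: 24% of the $5,700 excess over $255,000 is $1,368; credit = $4,950 − $1,368 = $3,582.
Disability Support Credit: $260,700 is at or above $149,200, so the credit is $0.
Total: $4,411 + $3,582 + $0 = $7,993.

$7,993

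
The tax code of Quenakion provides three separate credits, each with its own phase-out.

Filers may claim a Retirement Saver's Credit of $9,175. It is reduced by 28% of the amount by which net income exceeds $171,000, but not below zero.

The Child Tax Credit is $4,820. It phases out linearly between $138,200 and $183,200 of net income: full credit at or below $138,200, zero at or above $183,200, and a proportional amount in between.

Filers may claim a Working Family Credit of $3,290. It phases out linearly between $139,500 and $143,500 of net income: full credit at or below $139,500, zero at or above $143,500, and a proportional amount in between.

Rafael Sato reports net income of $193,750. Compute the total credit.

Retirement Saver's Credit: 28% of the $22,750 excess over $171,000 is $6,370; credit = $9,175 − $6,370 = $2,805.
Child Tax Credit: $193,750 is at or above $183,200, so the credit is $0.
Working Family Credit: $193,750 is at or above $143,500, so the credit is $0.
Total: $2,805 + $0 + $0 = $2,805.

$2,805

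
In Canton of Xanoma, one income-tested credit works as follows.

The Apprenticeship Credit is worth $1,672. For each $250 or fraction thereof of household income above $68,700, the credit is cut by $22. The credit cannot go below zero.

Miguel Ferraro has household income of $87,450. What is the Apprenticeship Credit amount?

Apprenticeship Credit: income exceeds $68,700 by $18,750, which is 75 full-or-partial $250 increments; reduction = 75 × $22 = $1,650, leaving $22.

$22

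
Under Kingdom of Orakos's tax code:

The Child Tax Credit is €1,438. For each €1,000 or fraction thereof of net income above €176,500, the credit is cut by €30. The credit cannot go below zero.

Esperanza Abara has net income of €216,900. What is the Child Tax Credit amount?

Child Tax Credit: income exceeds €176,500 by €40,400, which is 41 full-or-partial €1,000 increments; reduction = 41 × €30 = €1,230, leaving €208.

€208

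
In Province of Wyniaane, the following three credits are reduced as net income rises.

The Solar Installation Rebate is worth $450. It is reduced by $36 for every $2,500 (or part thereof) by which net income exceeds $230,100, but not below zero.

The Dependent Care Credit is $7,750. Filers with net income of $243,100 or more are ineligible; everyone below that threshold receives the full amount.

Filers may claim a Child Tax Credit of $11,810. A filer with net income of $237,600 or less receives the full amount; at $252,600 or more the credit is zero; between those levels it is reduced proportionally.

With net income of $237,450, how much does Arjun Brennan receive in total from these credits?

$19,902

Solar Installation Rebate: income exceeds $230,100 by $7,350, which is 3 full-or-partial $2,500 increments; reduction = 3 × $36 = $108, leaving $342.
Dependent Care Credit: $237,450 is below the $243,100 cutoff, so the full $7,750 applies.
Child Tax Credit: $237,450 is at or below the $237,600 threshold, so the full $11,810 applies.
Total: $342 + $7,750 + $11,810 = $19,902.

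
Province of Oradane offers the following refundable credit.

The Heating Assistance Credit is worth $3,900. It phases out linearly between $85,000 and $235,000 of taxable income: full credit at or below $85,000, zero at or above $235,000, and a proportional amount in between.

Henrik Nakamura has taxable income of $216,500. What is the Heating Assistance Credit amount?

Heating Assistance Credit: $216,500 is $131,500 into a $150,000 phase-out range, leaving 18,500/150,000 of the credit: $3,900 × 18,500/150,000 = $481.

$481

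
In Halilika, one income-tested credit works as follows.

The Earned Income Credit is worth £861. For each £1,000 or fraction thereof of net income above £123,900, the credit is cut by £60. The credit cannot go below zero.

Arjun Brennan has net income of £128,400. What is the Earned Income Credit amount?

Earned Income Credit: income exceeds £123,900 by £4,500, which is 5 full-or-partial £1,000 increments; reduction = 5 × £60 = £300, leaving £561.

£561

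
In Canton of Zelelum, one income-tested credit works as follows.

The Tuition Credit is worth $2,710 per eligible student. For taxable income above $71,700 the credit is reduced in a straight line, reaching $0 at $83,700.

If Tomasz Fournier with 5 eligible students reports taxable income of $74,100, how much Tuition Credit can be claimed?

Tuition Credit: base = 5 × $2,710 = $13,550. $74,100 is $2,400 into a $12,000 phase-out range, leaving 9,600/12,000 of the credit: $13,550 × 9,600/12,000 = $10,840.

$10,840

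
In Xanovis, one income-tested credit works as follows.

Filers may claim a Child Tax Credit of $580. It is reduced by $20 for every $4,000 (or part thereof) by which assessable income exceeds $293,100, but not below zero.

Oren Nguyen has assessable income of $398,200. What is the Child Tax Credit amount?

$40

Child Tax Credit: income exceeds $293,100 by $105,100, which is 27 full-or-partial $4,000 increments; reduction = 27 × $20 = $540, leaving $40.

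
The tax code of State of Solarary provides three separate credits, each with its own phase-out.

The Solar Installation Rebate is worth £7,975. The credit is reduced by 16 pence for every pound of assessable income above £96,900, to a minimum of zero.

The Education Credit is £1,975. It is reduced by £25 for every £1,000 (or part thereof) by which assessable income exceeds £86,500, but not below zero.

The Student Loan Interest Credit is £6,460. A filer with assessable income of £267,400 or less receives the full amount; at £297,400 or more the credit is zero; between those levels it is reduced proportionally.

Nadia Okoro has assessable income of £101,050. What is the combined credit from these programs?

Solar Installation Rebate: 16% of the £4,150 excess over £96,900 is £664; credit = £7,975 − £664 = £7,311.
Education Credit: income exceeds £86,500 by £14,550, which is 15 full-or-partial £1,000 increments; reduction = 15 × £25 = £375, leaving £1,600.
Student Loan Interest Credit: £101,050 is at or below the £267,400 threshold, so the full £6,460 applies.
Total: £7,311 + £1,600 + £6,460 = £15,371.

£15,371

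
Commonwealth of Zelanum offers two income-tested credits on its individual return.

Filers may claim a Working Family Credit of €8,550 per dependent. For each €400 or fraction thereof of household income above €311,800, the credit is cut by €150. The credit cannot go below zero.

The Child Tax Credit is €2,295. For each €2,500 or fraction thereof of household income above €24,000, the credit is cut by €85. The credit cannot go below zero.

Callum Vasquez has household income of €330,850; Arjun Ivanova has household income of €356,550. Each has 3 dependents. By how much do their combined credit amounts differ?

Callum (€330,850): Working Family Credit: base = 3 × €8,550 = €25,650. income exceeds €311,800 by €19,050, which is 48 full-or-partial €400 increments; reduction = 48 × €150 = €7,200, leaving €18,450. Child Tax Credit: income exceeds €24,000 by €306,850 → 123 increments × €85 = €10,455 ≥ base, so the credit is €0. total €18,450 + €0 = €18,450
Arjun (€356,550): Working Family Credit: base = 3 × €8,550 = €25,650. income exceeds €311,800 by €44,750, which is 112 full-or-partial €400 increments; reduction = 112 × €150 = €16,800, leaving €8,850. Child Tax Credit: income exceeds €24,000 by €332,550 → 134 increments × €85 = €11,390 ≥ base, so the credit is €0. total €8,850 + €0 = €8,850
Difference: |€18,450 − €8,850| = €9,600.

€9,600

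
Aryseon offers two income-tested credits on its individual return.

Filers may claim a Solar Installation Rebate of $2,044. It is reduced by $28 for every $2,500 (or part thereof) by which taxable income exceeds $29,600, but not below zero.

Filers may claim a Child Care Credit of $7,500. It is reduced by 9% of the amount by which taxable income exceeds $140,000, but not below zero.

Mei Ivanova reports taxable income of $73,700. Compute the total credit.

Solar Installation Rebate: income exceeds $29,600 by $44,100, which is 18 full-or-partial $2,500 increments; reduction = 18 × $28 = $504, leaving $1,540.
Child Care Credit: $73,700 is at or below the $140,000 threshold, so the full $7,500 applies.
Total: $1,540 + $7,500 = $9,040.

$9,040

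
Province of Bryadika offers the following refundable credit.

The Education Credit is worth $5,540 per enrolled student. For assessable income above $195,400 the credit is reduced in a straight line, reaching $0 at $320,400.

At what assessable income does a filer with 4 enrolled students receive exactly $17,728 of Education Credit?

Full credit = 4 × $5,540 = $22,160.
$17,728 is 17,728/22,160 of the full $22,160, so 4,432/22,160 of the $125,000 range has been used: income = $195,400 + $125,000 × 4,432/22,160 = $220,400.

$220,400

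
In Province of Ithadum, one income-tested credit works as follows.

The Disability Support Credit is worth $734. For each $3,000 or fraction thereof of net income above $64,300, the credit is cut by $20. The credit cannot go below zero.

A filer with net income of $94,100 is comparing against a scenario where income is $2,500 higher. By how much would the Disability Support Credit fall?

$20

At $94,100 — income exceeds $64,300 by $29,800, which is 10 full-or-partial $3,000 increments; reduction = 10 × $20 = $200, leaving $534.
At $96,600 — income exceeds $64,300 by $32,300, which is 11 full-or-partial $3,000 increments; reduction = 11 × $20 = $220, leaving $514.
Lost: $534 − $514 = $20.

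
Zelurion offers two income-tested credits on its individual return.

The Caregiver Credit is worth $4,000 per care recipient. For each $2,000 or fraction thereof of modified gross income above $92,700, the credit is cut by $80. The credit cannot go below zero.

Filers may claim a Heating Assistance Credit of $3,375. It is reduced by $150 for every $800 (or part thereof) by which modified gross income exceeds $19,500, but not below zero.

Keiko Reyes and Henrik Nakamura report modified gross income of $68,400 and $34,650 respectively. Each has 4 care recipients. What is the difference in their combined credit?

$525

Keiko ($68,400): Caregiver Credit: base = 4 × $4,000 = $16,000. $68,400 is at or below the $92,700 threshold, so the full $16,000 applies. Heating Assistance Credit: income exceeds $19,500 by $48,900 → 62 increments × $150 = $9,300 ≥ base, so the credit is $0. total $16,000 + $0 = $16,000
Henrik ($34,650): Caregiver Credit: base = 4 × $4,000 = $16,000. $34,650 is at or below the $92,700 threshold, so the full $16,000 applies. Heating Assistance Credit: income exceeds $19,500 by $15,150, which is 19 full-or-partial $800 increments; reduction = 19 × $150 = $2,850, leaving $525. total $16,000 + $525 = $16,525
Difference: |$16,000 − $16,525| = $525.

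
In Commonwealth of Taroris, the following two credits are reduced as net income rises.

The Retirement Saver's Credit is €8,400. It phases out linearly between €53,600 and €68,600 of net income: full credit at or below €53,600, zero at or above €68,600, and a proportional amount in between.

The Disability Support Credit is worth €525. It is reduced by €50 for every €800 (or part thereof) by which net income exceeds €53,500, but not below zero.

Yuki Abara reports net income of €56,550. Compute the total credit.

Retirement Saver's Credit: €56,550 is €2,950 into a €15,000 phase-out range, leaving 12,050/15,000 of the credit: €8,400 × 12,050/15,000 = €6,748.
Disability Support Credit: income exceeds €53,500 by €3,050, which is 4 full-or-partial €800 increments; reduction = 4 × €50 = €200, leaving €325.
Total: €6,748 + €325 = €7,073.

€7,073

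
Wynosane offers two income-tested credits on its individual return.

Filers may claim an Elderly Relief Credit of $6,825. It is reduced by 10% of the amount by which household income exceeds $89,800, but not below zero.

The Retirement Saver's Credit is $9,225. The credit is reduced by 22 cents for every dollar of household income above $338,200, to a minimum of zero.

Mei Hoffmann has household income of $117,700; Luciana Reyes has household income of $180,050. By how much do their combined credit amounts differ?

$4,035

Mei ($117,700): Elderly Relief Credit: 10% of the $27,900 excess over $89,800 is $2,790; credit = $6,825 − $2,790 = $4,035. Retirement Saver's Credit: $117,700 is at or below the $338,200 threshold, so the full $9,225 applies. total $4,035 + $9,225 = $13,260
Luciana ($180,050): Elderly Relief Credit: 10% of the $90,250 excess over $89,800 is $9,025 ≥ base, so the credit is $0. Retirement Saver's Credit: $180,050 is at or below the $338,200 threshold, so the full $9,225 applies. total $0 + $9,225 = $9,225
Difference: |$13,260 − $9,225| = $4,035.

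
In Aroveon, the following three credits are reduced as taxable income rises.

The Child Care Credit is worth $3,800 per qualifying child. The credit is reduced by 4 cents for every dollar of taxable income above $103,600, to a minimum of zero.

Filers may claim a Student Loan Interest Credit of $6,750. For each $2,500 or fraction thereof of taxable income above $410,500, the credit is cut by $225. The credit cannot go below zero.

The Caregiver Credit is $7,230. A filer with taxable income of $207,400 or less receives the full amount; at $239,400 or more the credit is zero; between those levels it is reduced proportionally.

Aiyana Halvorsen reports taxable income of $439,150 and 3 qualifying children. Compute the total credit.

$4,050

Child Care Credit: base = 3 × $3,800 = $11,400. 4% of the $335,550 excess over $103,600 is $13,422 ≥ base, so the credit is $0.
Student Loan Interest Credit: income exceeds $410,500 by $28,650, which is 12 full-or-partial $2,500 increments; reduction = 12 × $225 = $2,700, leaving $4,050.
Caregiver Credit: $439,150 is at or above $239,400, so the credit is $0.
Total: $0 + $4,050 + $0 = $4,050.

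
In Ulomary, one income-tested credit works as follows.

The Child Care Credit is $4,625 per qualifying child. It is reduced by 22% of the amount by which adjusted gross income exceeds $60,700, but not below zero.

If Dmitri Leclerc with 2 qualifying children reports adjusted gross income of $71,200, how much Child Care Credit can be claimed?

$6,940

Child Care Credit: base = 2 × $4,625 = $9,250. 22% of the $10,500 excess over $60,700 is $2,310; credit = $9,250 − $2,310 = $6,940.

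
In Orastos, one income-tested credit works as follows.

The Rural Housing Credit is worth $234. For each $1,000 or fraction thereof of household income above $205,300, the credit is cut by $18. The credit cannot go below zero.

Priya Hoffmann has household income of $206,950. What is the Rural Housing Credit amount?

$198

Rural Housing Credit: income exceeds $205,300 by $1,650, which is 2 full-or-partial $1,000 increments; reduction = 2 × $18 = $36, leaving $198.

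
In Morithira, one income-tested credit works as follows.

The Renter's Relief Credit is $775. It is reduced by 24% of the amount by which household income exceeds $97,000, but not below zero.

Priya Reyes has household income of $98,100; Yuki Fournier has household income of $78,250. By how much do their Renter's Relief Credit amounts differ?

$264

Priya ($98,100): Renter's Relief Credit: 24% of the $1,100 excess over $97,000 is $264; credit = $775 − $264 = $511.
Yuki ($78,250): Renter's Relief Credit: $78,250 is at or below the $97,000 threshold, so the full $775 applies.
Difference: |$511 − $775| = $264.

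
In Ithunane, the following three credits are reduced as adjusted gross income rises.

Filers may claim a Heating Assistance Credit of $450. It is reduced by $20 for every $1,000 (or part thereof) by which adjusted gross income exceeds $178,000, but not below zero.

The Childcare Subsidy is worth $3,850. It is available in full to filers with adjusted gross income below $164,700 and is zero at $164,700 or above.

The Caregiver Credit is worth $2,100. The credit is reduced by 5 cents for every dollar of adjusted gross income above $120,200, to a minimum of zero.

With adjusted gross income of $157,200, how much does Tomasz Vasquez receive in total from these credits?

Heating Assistance Credit: $157,200 is at or below the $178,000 threshold, so the full $450 applies.
Childcare Subsidy: $157,200 is below the $164,700 cutoff, so the full $3,850 applies.
Caregiver Credit: 5% of the $37,000 excess over $120,200 is $1,850; credit = $2,100 − $1,850 = $250.
Total: $450 + $3,850 + $250 = $4,550.

$4,550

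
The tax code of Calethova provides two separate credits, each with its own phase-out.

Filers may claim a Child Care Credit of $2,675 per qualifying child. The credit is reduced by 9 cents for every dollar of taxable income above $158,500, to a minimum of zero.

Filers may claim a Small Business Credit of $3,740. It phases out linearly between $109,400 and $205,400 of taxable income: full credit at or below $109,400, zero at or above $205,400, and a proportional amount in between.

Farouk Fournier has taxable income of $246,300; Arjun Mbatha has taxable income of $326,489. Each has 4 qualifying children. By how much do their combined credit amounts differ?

$2,798

Farouk ($246,300): Child Care Credit: base = 4 × $2,675 = $10,700. 9% of the $87,800 excess over $158,500 is $7,902; credit = $10,700 − $7,902 = $2,798. Small Business Credit: $246,300 is at or above $205,400, so the credit is $0. total $2,798 + $0 = $2,798
Arjun ($326,489): Child Care Credit: base = 4 × $2,675 = $10,700. 9% of the $167,989 excess over $158,500 is $15,119.01 ≥ base, so the credit is $0. Small Business Credit: $326,489 is at or above $205,400, so the credit is $0. total $0 + $0 = $0
Difference: |$2,798 − $0| = $2,798.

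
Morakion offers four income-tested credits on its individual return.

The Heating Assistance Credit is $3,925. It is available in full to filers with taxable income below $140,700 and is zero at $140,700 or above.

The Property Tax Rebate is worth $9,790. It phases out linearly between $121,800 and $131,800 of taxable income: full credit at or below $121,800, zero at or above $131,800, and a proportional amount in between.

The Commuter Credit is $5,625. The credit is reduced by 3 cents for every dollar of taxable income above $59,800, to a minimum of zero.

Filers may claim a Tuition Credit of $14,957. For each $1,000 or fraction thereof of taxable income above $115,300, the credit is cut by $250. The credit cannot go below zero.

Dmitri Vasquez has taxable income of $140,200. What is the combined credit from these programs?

Heating Assistance Credit: $140,200 is below the $140,700 cutoff, so the full $3,925 applies.
Property Tax Rebate: $140,200 is at or above $131,800, so the credit is $0.
Commuter Credit: 3% of the $80,400 excess over $59,800 is $2,412; credit = $5,625 − $2,412 = $3,213.
Tuition Credit: income exceeds $115,300 by $24,900, which is 25 full-or-partial $1,000 increments; reduction = 25 × $250 = $6,250, leaving $8,707.
Total: $3,925 + $0 + $3,213 + $8,707 = $15,845.

$15,845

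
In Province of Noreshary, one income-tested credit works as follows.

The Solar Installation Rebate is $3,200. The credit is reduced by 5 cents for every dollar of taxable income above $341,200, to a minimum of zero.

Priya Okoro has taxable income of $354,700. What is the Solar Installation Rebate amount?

Solar Installation Rebate: 5% of the $13,500 excess over $341,200 is $675; credit = $3,200 − $675 = $2,525.

$2,525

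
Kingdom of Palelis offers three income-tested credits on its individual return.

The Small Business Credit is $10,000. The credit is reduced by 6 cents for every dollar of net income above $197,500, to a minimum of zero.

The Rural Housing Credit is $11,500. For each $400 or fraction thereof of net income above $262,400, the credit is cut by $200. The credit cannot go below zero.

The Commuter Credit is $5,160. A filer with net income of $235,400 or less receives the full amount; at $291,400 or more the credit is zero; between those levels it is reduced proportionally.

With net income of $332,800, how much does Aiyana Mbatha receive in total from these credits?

$1,882

Small Business Credit: 6% of the $135,300 excess over $197,500 is $8,118; credit = $10,000 − $8,118 = $1,882.
Rural Housing Credit: income exceeds $262,400 by $70,400 → 176 increments × $200 = $35,200 ≥ base, so the credit is $0.
Commuter Credit: $332,800 is at or above $291,400, so the credit is $0.
Total: $1,882 + $0 + $0 = $1,882.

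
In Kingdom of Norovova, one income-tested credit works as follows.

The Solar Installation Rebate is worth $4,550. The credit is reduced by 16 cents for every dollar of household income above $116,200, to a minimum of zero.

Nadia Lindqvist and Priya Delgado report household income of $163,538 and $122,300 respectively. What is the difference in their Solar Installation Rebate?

$3,574

Nadia ($163,538): Solar Installation Rebate: 16% of the $47,338 excess over $116,200 is $7,574.08 ≥ base, so the credit is $0.
Priya ($122,300): Solar Installation Rebate: 16% of the $6,100 excess over $116,200 is $976; credit = $4,550 − $976 = $3,574.
Difference: |$0 − $3,574| = $3,574.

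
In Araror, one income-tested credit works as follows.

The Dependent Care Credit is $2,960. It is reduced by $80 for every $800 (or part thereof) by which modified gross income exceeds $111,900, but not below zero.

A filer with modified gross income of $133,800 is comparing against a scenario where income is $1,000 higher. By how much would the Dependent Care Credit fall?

$80

At $133,800 — income exceeds $111,900 by $21,900, which is 28 full-or-partial $800 increments; reduction = 28 × $80 = $2,240, leaving $720.
At $134,800 — income exceeds $111,900 by $22,900, which is 29 full-or-partial $800 increments; reduction = 29 × $80 = $2,320, leaving $640.
Lost: $720 − $640 = $80.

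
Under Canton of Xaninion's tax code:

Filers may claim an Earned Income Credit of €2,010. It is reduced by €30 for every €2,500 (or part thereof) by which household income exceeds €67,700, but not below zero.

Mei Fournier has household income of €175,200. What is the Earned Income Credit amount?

€720

Earned Income Credit: income exceeds €67,700 by €107,500, which is 43 full-or-partial €2,500 increments; reduction = 43 × €30 = €1,290, leaving €720.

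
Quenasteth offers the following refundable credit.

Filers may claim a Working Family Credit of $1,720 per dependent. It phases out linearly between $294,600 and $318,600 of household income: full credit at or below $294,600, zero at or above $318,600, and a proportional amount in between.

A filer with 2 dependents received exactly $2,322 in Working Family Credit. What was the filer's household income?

Full credit = 2 × $1,720 = $3,440.
$2,322 is 2,322/3,440 of the full $3,440, so 1,118/3,440 of the $24,000 range has been used: income = $294,600 + $24,000 × 1,118/3,440 = $302,400.

$302,400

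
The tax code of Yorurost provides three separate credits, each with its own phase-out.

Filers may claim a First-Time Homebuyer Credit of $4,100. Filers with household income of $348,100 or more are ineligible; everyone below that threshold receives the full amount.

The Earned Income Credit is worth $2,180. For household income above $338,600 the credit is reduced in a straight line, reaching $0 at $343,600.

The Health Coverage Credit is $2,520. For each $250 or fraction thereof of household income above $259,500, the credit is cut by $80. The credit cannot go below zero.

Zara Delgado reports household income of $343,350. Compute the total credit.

$4,209

First-Time Homebuyer Credit: $343,350 is below the $348,100 cutoff, so the full $4,100 applies.
Earned Income Credit: $343,350 is $4,750 into a $5,000 phase-out range, leaving 250/5,000 of the credit: $2,180 × 250/5,000 = $109.
Health Coverage Credit: income exceeds $259,500 by $83,850 → 336 increments × $80 = $26,880 ≥ base, so the credit is $0.
Total: $4,100 + $109 + $0 = $4,209.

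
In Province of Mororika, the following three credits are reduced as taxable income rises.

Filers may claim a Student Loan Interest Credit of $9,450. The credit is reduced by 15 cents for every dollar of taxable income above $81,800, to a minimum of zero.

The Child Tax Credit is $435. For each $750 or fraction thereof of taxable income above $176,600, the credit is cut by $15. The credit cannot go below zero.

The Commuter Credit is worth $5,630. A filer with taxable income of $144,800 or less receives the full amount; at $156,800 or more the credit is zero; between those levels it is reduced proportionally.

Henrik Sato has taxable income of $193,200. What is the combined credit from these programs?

Student Loan Interest Credit: 15% of the $111,400 excess over $81,800 is $16,710 ≥ base, so the credit is $0.
Child Tax Credit: income exceeds $176,600 by $16,600, which is 23 full-or-partial $750 increments; reduction = 23 × $15 = $345, leaving $90.
Commuter Credit: $193,200 is at or above $156,800, so the credit is $0.
Total: $0 + $90 + $0 = $90.

$90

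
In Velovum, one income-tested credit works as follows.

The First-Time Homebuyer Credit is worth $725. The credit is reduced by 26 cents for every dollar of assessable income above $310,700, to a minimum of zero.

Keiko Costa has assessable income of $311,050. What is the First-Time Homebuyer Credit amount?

First-Time Homebuyer Credit: 26% of the $350 excess over $310,700 is $91; credit = $725 − $91 = $634.

$634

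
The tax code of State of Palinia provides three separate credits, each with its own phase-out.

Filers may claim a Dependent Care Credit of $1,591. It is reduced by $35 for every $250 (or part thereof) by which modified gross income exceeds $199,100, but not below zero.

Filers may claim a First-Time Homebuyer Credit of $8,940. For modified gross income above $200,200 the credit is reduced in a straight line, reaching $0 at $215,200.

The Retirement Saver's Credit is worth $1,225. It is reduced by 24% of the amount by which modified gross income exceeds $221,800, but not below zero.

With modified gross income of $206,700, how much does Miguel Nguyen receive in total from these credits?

Dependent Care Credit: income exceeds $199,100 by $7,600, which is 31 full-or-partial $250 increments; reduction = 31 × $35 = $1,085, leaving $506.
First-Time Homebuyer Credit: $206,700 is $6,500 into a $15,000 phase-out range, leaving 8,500/15,000 of the credit: $8,940 × 8,500/15,000 = $5,066.
Retirement Saver's Credit: $206,700 is at or below the $221,800 threshold, so the full $1,225 applies.
Total: $506 + $5,066 + $1,225 = $6,797.

$6,797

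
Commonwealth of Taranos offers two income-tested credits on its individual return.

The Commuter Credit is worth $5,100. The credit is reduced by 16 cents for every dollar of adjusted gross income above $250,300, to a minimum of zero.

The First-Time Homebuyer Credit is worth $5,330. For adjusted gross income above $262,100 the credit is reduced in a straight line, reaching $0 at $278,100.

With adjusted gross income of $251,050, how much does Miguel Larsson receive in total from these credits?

Commuter Credit: 16% of the $750 excess over $250,300 is $120; credit = $5,100 − $120 = $4,980.
First-Time Homebuyer Credit: $251,050 is at or below the $262,100 threshold, so the full $5,330 applies.
Total: $4,980 + $5,330 = $10,310.

$10,310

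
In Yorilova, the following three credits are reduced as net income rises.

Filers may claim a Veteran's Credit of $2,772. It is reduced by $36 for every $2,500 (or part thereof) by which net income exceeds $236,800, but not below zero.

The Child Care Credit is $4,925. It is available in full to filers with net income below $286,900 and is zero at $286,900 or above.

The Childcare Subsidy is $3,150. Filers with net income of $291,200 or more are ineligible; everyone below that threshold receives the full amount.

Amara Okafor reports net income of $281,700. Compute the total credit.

Veteran's Credit: income exceeds $236,800 by $44,900, which is 18 full-or-partial $2,500 increments; reduction = 18 × $36 = $648, leaving $2,124.
Child Care Credit: $281,700 is below the $286,900 cutoff, so the full $4,925 applies.
Childcare Subsidy: $281,700 is below the $291,200 cutoff, so the full $3,150 applies.
Total: $2,124 + $4,925 + $3,150 = $10,199.

$10,199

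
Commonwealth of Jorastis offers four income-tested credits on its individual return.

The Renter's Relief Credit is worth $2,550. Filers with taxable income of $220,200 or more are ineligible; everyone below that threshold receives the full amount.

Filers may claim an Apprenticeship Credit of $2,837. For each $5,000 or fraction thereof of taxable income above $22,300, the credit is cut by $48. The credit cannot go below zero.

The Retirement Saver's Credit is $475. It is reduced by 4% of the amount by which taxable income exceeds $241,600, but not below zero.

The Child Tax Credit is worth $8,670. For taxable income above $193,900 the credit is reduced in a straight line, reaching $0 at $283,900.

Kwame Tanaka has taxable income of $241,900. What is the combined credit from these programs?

$5,234

Renter's Relief Credit: $241,900 meets or exceeds the $220,200 cutoff, so the credit is $0.
Apprenticeship Credit: income exceeds $22,300 by $219,600, which is 44 full-or-partial $5,000 increments; reduction = 44 × $48 = $2,112, leaving $725.
Retirement Saver's Credit: 4% of the $300 excess over $241,600 is $12; credit = $475 − $12 = $463.
Child Tax Credit: $241,900 is $48,000 into a $90,000 phase-out range, leaving 42,000/90,000 of the credit: $8,670 × 42,000/90,000 = $4,046.
Total: $0 + $725 + $463 + $4,046 = $5,234.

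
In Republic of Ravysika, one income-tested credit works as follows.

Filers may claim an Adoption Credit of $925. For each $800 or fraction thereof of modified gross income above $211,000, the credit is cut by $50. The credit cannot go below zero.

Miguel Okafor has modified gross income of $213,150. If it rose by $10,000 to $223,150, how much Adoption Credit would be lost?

$650

At $213,150 — income exceeds $211,000 by $2,150, which is 3 full-or-partial $800 increments; reduction = 3 × $50 = $150, leaving $775.
At $223,150 — income exceeds $211,000 by $12,150, which is 16 full-or-partial $800 increments; reduction = 16 × $50 = $800, leaving $125.
Lost: $775 − $125 = $650.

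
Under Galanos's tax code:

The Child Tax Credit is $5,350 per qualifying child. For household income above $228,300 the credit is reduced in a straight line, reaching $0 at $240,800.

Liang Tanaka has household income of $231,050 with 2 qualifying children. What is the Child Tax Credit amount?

Child Tax Credit: base = 2 × $5,350 = $10,700. $231,050 is $2,750 into a $12,500 phase-out range, leaving 9,750/12,500 of the credit: $10,700 × 9,750/12,500 = $8,346.

$8,346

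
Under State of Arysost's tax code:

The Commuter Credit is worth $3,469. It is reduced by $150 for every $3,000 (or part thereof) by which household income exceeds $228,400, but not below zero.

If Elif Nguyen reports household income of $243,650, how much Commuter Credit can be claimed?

$2,569

Commuter Credit: income exceeds $228,400 by $15,250, which is 6 full-or-partial $3,000 increments; reduction = 6 × $150 = $900, leaving $2,569.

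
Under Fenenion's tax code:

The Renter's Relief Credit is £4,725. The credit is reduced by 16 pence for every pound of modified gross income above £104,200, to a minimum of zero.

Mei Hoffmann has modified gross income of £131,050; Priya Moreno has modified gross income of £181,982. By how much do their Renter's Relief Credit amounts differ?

£429

Mei (£131,050): Renter's Relief Credit: 16% of the £26,850 excess over £104,200 is £4,296; credit = £4,725 − £4,296 = £429.
Priya (£181,982): Renter's Relief Credit: 16% of the £77,782 excess over £104,200 is £12,445.12 ≥ base, so the credit is £0.
Difference: |£429 − £0| = £429.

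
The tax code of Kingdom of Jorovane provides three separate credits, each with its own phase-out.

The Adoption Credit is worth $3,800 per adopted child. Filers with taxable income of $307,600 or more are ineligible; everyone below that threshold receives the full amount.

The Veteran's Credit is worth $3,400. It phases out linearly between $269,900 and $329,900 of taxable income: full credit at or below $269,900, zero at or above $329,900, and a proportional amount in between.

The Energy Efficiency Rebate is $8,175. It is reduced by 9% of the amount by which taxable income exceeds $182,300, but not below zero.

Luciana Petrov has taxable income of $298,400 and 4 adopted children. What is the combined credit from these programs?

Adoption Credit: base = 4 × $3,800 = $15,200. $298,400 is below the $307,600 cutoff, so the full $15,200 applies.
Veteran's Credit: $298,400 is $28,500 into a $60,000 phase-out range, leaving 31,500/60,000 of the credit: $3,400 × 31,500/60,000 = $1,785.
Energy Efficiency Rebate: 9% of the $116,100 excess over $182,300 is $10,449 ≥ base, so the credit is $0.
Total: $15,200 + $1,785 + $0 = $16,985.

$16,985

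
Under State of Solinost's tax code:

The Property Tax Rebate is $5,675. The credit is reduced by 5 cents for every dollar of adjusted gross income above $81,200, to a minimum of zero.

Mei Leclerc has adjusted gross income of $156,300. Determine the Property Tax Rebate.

Property Tax Rebate: 5% of the $75,100 excess over $81,200 is $3,755; credit = $5,675 − $3,755 = $1,920.

$1,920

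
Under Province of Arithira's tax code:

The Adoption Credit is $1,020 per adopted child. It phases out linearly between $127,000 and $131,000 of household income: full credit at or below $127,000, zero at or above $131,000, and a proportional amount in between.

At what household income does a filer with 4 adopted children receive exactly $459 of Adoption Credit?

Full credit = 4 × $1,020 = $4,080.
$459 is 459/4,080 of the full $4,080, so 3,621/4,080 of the $4,000 range has been used: income = $127,000 + $4,000 × 3,621/4,080 = $130,550.

$130,550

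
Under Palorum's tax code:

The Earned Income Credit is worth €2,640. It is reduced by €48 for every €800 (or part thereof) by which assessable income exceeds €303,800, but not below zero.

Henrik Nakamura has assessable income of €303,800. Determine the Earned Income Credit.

Earned Income Credit: €303,800 is at or below the €303,800 threshold, so the full €2,640 applies.

€2,640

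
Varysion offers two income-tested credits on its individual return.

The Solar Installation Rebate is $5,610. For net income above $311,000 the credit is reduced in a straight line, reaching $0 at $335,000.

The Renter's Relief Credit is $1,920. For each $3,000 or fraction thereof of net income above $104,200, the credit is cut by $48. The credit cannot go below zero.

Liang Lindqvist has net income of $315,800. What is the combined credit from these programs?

Solar Installation Rebate: $315,800 is $4,800 into a $24,000 phase-out range, leaving 19,200/24,000 of the credit: $5,610 × 19,200/24,000 = $4,488.
Renter's Relief Credit: income exceeds $104,200 by $211,600 → 71 increments × $48 = $3,408 ≥ base, so the credit is $0.
Total: $4,488 + $0 = $4,488.

$4,488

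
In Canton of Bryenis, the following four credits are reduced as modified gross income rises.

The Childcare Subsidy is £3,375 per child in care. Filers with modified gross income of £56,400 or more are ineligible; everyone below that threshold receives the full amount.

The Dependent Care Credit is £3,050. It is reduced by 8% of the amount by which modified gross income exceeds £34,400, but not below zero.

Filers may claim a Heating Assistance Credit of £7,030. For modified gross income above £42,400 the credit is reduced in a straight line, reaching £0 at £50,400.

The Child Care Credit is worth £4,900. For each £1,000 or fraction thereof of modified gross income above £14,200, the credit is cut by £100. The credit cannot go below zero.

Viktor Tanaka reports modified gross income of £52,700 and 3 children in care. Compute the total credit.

Childcare Subsidy: base = 3 × £3,375 = £10,125. £52,700 is below the £56,400 cutoff, so the full £10,125 applies.
Dependent Care Credit: 8% of the £18,300 excess over £34,400 is £1,464; credit = £3,050 − £1,464 = £1,586.
Heating Assistance Credit: £52,700 is at or above £50,400, so the credit is £0.
Child Care Credit: income exceeds £14,200 by £38,500, which is 39 full-or-partial £1,000 increments; reduction = 39 × £100 = £3,900, leaving £1,000.
Total: £10,125 + £1,586 + £0 + £1,000 = £12,711.

£12,711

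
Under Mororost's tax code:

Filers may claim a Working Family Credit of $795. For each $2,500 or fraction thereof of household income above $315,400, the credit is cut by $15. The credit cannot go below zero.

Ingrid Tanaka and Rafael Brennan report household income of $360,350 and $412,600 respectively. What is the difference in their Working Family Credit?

$315

Ingrid ($360,350): Working Family Credit: income exceeds $315,400 by $44,950, which is 18 full-or-partial $2,500 increments; reduction = 18 × $15 = $270, leaving $525.
Rafael ($412,600): Working Family Credit: income exceeds $315,400 by $97,200, which is 39 full-or-partial $2,500 increments; reduction = 39 × $15 = $585, leaving $210.
Difference: |$525 − $210| = $315.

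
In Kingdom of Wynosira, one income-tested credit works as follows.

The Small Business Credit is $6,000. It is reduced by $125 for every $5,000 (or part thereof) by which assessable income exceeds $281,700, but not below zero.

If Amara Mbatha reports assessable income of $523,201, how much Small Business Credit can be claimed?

Small Business Credit: income exceeds $281,700 by $241,501 → 49 increments × $125 = $6,125 ≥ base, so the credit is $0.

$0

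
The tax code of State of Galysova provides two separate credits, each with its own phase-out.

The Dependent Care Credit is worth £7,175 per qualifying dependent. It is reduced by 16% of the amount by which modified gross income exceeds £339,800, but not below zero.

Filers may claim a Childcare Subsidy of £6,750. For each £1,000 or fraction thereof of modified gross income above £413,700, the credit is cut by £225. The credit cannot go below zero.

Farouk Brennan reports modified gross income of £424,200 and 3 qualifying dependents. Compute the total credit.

Dependent Care Credit: base = 3 × £7,175 = £21,525. 16% of the £84,400 excess over £339,800 is £13,504; credit = £21,525 − £13,504 = £8,021.
Childcare Subsidy: income exceeds £413,700 by £10,500, which is 11 full-or-partial £1,000 increments; reduction = 11 × £225 = £2,475, leaving £4,275.
Total: £8,021 + £4,275 = £12,296.

£12,296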